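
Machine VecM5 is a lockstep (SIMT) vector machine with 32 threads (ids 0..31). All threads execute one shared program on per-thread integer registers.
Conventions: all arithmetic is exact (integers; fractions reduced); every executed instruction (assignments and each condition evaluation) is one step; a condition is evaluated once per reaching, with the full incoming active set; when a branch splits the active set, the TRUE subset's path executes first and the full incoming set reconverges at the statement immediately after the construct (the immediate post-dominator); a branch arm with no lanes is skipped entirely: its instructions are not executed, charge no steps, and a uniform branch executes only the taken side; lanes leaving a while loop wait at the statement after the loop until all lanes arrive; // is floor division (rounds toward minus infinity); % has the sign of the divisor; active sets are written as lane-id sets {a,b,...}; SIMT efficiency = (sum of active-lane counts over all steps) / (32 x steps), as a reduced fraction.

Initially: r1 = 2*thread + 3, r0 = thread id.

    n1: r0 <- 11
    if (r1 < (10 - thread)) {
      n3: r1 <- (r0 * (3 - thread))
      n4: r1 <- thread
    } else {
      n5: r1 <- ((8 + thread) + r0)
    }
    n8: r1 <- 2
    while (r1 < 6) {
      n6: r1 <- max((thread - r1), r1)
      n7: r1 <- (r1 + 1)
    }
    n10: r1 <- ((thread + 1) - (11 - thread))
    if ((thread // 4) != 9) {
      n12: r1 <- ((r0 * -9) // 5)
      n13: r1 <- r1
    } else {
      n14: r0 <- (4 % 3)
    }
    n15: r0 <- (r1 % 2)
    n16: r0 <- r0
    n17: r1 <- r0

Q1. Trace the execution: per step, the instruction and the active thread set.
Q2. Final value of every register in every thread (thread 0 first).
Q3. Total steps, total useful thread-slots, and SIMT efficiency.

step 0: r0 <- 11                     {0,1,2,3,4,5,6,7,8,9,10,11,12,13,14,15,16,17,18,19,20,21,22,23,24,25,26,27,28,29,30,31}
step 1: eval (r1 < (10 - thread))    {0,1,2,3,4,5,6,7,8,9,10,11,12,13,14,15,16,17,18,19,20,21,22,23,24,25,26,27,28,29,30,31}
step 2: r1 <- (r0 * (3 - thread))    {0,1,2}
step 3: r1 <- thread                 {0,1,2}
step 4: r1 <- ((8 + thread) + r0)    {3,4,5,6,7,8,9,10,11,12,13,14,15,16,17,18,19,20,21,22,23,24,25,26,27,28,29,30,31}
step 5: r1 <- 2                      {0,1,2,3,4,5,6,7,8,9,10,11,12,13,14,15,16,17,18,19,20,21,22,23,24,25,26,27,28,29,30,31}
step 6: eval (r1 < 6)                {0,1,2,3,4,5,6,7,8,9,10,11,12,13,14,15,16,17,18,19,20,21,22,23,24,25,26,27,28,29,30,31}
step 7: r1 <- max((thread - r1), r1) {0,1,2,3,4,5,6,7,8,9,10,11,12,13,14,15,16,17,18,19,20,21,22,23,24,25,26,27,28,29,30,31}
step 8: r1 <- (r1 + 1)               {0,1,2,3,4,5,6,7,8,9,10,11,12,13,14,15,16,17,18,19,20,21,22,23,24,25,26,27,28,29,30,31}
step 9: eval (r1 < 6)                {0,1,2,3,4,5,6,7,8,9,10,11,12,13,14,15,16,17,18,19,20,21,22,23,24,25,26,27,28,29,30,31}
step 10: r1 <- max((thread - r1), r1) {0,1,2,3,4,5,6}
step 11: r1 <- (r1 + 1)               {0,1,2,3,4,5,6}
step 12: eval (r1 < 6)                {0,1,2,3,4,5,6}
step 13: r1 <- max((thread - r1), r1) {0,1,2,3,4,5}
step 14: r1 <- (r1 + 1)               {0,1,2,3,4,5}
step 15: eval (r1 < 6)                {0,1,2,3,4,5}
step 16: r1 <- max((thread - r1), r1) {0,1,2,3,4}
step 17: r1 <- (r1 + 1)               {0,1,2,3,4}
step 18: eval (r1 < 6)                {0,1,2,3,4}
step 19: r1 <- ((thread + 1) - (11 - thread)) {0,1,2,3,4,5,6,7,8,9,10,11,12,13,14,15,16,17,18,19,20,21,22,23,24,25,26,27,28,29,30,31}
step 20: eval ((thread // 4) != 9)    {0,1,2,3,4,5,6,7,8,9,10,11,12,13,14,15,16,17,18,19,20,21,22,23,24,25,26,27,28,29,30,31}
step 21: r1 <- ((r0 * -9) // 5)       {0,1,2,3,4,5,6,7,8,9,10,11,12,13,14,15,16,17,18,19,20,21,22,23,24,25,26,27,28,29,30,31}
step 22: r1 <- r1                     {0,1,2,3,4,5,6,7,8,9,10,11,12,13,14,15,16,17,18,19,20,21,22,23,24,25,26,27,28,29,30,31}
step 23: r0 <- (r1 % 2)               {0,1,2,3,4,5,6,7,8,9,10,11,12,13,14,15,16,17,18,19,20,21,22,23,24,25,26,27,28,29,30,31}
step 24: r0 <- r0                     {0,1,2,3,4,5,6,7,8,9,10,11,12,13,14,15,16,17,18,19,20,21,22,23,24,25,26,27,28,29,30,31}
step 25: r1 <- r0                     {0,1,2,3,4,5,6,7,8,9,10,11,12,13,14,15,16,17,18,19,20,21,22,23,24,25,26,27,28,29,30,31}

Answer: 26 steps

r1: 0,0,0,0,0,0,0,0,0,0,0,0,0,0,0,0,0,0,0,0,0,0,0,0,0,0,0,0,0,0,0,0
r0: 0,0,0,0,0,0,0,0,0,0,0,0,0,0,0,0,0,0,0,0,0,0,0,0,0,0,0,0,0,0,0,0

steps = 26; useful = 537; efficiency = 537/832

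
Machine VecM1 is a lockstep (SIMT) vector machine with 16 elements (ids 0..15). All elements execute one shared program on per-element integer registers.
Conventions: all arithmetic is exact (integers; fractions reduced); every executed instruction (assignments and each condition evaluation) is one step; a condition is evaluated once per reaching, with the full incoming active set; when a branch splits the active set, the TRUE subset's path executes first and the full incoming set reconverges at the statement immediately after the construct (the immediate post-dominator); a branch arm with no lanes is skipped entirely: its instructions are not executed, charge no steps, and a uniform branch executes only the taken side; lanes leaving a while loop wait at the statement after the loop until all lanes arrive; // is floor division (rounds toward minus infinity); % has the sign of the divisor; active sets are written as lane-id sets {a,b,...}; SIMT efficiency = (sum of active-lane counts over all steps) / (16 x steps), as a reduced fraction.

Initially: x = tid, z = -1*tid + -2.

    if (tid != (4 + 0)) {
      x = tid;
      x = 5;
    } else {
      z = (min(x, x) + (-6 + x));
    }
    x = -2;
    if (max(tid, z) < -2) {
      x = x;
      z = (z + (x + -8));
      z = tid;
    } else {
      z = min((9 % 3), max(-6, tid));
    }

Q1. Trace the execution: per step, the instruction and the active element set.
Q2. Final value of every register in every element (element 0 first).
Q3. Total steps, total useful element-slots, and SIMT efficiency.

step 0: eval (tid != (4 + 0))        {0,1,2,3,4,5,6,7,8,9,10,11,12,13,14,15}
step 1: x <- tid                     {0,1,2,3,5,6,7,8,9,10,11,12,13,14,15}
step 2: x <- 5                       {0,1,2,3,5,6,7,8,9,10,11,12,13,14,15}
step 3: z <- (min(x, x) + (-6 + x))  {4}
step 4: x <- -2                      {0,1,2,3,4,5,6,7,8,9,10,11,12,13,14,15}
step 5: eval (max(tid, z) < -2)      {0,1,2,3,4,5,6,7,8,9,10,11,12,13,14,15}
step 6: z <- min((9 % 3), max(-6, tid)) {0,1,2,3,4,5,6,7,8,9,10,11,12,13,14,15}

Answer: 7 steps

x: -2,-2,-2,-2,-2,-2,-2,-2,-2,-2,-2,-2,-2,-2,-2,-2
z: 0,0,0,0,0,0,0,0,0,0,0,0,0,0,0,0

steps = 7; useful = 95; efficiency = 95/112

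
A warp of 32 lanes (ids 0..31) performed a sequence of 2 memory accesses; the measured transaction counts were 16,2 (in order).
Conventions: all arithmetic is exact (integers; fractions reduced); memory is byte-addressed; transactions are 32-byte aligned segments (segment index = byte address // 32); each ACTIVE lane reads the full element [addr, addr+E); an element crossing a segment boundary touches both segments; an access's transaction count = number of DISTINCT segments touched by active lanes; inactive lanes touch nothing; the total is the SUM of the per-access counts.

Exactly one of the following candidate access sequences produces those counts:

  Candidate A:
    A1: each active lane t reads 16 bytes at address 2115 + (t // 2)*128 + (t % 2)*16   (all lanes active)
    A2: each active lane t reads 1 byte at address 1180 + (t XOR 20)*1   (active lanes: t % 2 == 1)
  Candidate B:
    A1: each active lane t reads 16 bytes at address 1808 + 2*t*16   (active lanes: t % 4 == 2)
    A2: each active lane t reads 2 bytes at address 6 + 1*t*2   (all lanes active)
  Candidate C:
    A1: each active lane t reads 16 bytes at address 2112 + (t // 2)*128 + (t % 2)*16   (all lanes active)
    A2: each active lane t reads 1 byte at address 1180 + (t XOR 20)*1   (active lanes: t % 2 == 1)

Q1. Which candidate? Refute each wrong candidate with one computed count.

A: A1 gives 32 transactions, not 16
B: A1 gives 8 transactions, not 16
C: all counts match (16,2)

Answer: C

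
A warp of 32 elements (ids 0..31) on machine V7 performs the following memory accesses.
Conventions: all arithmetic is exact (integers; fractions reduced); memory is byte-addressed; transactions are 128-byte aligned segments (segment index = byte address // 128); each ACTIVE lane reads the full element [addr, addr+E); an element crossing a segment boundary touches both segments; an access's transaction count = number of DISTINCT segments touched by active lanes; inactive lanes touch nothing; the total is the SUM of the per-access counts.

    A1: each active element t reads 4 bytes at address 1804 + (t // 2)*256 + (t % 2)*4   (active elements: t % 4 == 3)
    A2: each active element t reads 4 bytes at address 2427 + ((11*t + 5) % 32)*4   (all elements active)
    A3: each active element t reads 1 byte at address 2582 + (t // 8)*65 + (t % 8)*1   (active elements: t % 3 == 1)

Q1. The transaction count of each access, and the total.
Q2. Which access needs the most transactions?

A1: 8 transactions
A2: 2 transactions
A3: 2 transactions

Answer: 8,2,2; total 12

Answer: A1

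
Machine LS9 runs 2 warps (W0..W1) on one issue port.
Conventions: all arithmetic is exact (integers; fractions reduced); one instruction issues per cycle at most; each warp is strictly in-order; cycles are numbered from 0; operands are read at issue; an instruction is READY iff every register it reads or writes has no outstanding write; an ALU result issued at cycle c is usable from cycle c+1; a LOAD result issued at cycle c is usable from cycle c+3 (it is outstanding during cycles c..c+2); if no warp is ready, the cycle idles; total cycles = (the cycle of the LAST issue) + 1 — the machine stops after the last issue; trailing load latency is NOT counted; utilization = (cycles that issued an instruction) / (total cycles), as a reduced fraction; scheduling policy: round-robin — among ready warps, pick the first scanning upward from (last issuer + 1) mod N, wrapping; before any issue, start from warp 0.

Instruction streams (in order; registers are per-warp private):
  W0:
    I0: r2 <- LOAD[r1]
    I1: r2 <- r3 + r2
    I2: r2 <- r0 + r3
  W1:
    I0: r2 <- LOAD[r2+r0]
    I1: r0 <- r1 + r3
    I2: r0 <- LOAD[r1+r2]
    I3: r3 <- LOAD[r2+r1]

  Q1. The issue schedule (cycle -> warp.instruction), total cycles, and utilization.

cycle 0: W0.I0
cycle 1: W1.I0
cycle 2: W1.I1
cycle 3: W0.I1
cycle 4: W1.I2
cycle 5: W0.I2
cycle 6: W1.I3

Answer: 7 cycles, utilization 1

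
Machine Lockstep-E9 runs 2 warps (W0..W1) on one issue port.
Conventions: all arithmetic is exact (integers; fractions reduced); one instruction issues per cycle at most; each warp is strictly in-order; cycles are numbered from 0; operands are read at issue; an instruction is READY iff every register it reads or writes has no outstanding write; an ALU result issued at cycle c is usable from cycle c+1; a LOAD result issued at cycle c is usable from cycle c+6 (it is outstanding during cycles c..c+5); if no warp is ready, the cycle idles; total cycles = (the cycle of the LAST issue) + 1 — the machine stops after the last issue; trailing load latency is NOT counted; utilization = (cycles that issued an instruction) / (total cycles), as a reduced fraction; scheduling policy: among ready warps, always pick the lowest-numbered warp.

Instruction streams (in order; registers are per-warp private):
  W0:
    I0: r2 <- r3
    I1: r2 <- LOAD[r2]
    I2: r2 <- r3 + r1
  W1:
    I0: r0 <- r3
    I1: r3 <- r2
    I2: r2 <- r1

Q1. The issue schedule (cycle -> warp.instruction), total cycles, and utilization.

cycle 0: W0.I0
cycle 1: W0.I1
cycle 2: W1.I0
cycle 3: W1.I1
cycle 4: W1.I2
cycle 5: idle
cycle 6: idle
cycle 7: W0.I2

Answer: 8 cycles, utilization 3/4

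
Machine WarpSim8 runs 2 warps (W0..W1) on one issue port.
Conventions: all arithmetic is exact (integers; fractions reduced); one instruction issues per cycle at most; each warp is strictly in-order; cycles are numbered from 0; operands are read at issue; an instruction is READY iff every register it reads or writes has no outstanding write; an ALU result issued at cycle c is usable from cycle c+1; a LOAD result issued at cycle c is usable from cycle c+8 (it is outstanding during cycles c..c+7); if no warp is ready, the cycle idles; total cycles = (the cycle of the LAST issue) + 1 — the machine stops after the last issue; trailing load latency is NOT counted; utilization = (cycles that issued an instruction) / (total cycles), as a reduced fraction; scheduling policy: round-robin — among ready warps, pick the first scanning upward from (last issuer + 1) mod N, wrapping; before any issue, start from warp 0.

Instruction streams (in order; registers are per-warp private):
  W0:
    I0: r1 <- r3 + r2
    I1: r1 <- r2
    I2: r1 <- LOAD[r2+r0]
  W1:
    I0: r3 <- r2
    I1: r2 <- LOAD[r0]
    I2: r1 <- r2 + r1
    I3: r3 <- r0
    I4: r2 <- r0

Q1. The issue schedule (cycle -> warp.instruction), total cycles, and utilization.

cycle 0: W0.I0
cycle 1: W1.I0
cycle 2: W0.I1
cycle 3: W1.I1
cycle 4: W0.I2
cycle 5: idle
cycle 6: idle
cycle 7: idle
cycle 8: idle
cycle 9: idle
cycle 10: idle
cycle 11: W1.I2
cycle 12: W1.I3
cycle 13: W1.I4

Answer: 14 cycles, utilization 4/7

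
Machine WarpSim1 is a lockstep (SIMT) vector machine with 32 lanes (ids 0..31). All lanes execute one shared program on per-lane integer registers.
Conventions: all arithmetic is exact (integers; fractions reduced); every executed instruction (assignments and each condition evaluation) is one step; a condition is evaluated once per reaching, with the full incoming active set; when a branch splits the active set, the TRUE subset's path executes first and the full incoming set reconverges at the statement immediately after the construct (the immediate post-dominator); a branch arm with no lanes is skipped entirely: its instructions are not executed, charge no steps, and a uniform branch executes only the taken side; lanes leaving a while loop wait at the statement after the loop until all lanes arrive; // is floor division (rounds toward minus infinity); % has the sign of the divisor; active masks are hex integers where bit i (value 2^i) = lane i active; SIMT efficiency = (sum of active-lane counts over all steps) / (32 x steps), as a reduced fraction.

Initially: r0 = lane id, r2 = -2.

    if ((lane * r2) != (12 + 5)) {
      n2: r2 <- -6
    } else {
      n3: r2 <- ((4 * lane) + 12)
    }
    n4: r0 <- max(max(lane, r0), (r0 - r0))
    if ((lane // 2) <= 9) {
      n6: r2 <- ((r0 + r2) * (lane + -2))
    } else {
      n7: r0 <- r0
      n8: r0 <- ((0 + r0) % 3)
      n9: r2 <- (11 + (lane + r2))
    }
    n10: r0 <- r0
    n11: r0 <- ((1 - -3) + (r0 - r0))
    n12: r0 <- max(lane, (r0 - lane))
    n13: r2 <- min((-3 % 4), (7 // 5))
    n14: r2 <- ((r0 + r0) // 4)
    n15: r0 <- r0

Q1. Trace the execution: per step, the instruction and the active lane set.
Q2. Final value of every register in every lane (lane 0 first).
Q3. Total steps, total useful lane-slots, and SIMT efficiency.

step 0: eval ((lane * r2) != (12 + 5)) 0xffffffff
step 1: r2 <- -6                     0xffffffff
step 2: r0 <- max(max(lane, r0), (r0 - r0)) 0xffffffff
step 3: eval ((lane // 2) <= 9)      0xffffffff
step 4: r2 <- ((r0 + r2) * (lane + -2)) 0x000fffff
step 5: r0 <- r0                     0xfff00000
step 6: r0 <- ((0 + r0) % 3)         0xfff00000
step 7: r2 <- (11 + (lane + r2))     0xfff00000
step 8: r0 <- r0                     0xffffffff
step 9: r0 <- ((1 - -3) + (r0 - r0)) 0xffffffff
step 10: r0 <- max(lane, (r0 - lane)) 0xffffffff
step 11: r2 <- min((-3 % 4), (7 // 5)) 0xffffffff
step 12: r2 <- ((r0 + r0) // 4)       0xffffffff
step 13: r0 <- r0                     0xffffffff

Answer: 14 steps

r0: 4,3,2,3,4,5,6,7,8,9,10,11,12,13,14,15,16,17,18,19,20,21,22,23,24,25,26,27,28,29,30,31
r2: 2,1,1,1,2,2,3,3,4,4,5,5,6,6,7,7,8,8,9,9,10,10,11,11,12,12,13,13,14,14,15,15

steps = 14; useful = 376; efficiency = 376/448 = 47/56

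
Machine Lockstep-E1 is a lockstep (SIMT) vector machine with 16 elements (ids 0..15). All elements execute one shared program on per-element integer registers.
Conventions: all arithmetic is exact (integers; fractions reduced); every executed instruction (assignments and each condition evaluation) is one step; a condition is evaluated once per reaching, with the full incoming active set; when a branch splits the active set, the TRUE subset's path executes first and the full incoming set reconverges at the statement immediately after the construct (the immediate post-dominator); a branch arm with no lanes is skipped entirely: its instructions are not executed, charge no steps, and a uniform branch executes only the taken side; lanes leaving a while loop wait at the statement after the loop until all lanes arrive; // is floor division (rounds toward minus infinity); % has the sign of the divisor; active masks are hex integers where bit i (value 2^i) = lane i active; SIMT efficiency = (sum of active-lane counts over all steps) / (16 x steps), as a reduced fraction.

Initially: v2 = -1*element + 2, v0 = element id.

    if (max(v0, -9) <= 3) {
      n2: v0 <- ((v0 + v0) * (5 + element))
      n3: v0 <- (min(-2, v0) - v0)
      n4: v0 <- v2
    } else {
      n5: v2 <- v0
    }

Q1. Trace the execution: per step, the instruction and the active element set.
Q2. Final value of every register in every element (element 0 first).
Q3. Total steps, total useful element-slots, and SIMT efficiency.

step 0: eval (max(v0, -9) <= 3)      0xffff
step 1: v0 <- ((v0 + v0) * (5 + element)) 0x000f
step 2: v0 <- (min(-2, v0) - v0)     0x000f
step 3: v0 <- v2                     0x000f
step 4: v2 <- v0                     0xfff0

Answer: 5 steps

v2: 2,1,0,-1,4,5,6,7,8,9,10,11,12,13,14,15
v0: 2,1,0,-1,4,5,6,7,8,9,10,11,12,13,14,15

steps = 5; useful = 40; efficiency = 40/80 = 1/2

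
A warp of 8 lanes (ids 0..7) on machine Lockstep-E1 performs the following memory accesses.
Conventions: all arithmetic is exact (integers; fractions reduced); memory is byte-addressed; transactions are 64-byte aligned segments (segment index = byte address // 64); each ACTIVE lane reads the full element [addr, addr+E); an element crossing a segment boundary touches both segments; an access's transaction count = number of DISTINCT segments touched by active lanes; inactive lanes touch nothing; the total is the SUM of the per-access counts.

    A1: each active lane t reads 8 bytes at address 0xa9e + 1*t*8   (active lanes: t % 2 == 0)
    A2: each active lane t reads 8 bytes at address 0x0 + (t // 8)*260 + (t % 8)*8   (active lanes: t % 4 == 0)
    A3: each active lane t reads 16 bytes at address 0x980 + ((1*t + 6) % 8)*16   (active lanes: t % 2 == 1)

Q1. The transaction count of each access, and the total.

A1: 2 transactions
A2: 1 transaction
A3: 2 transactions

Answer: 2,1,2; total 5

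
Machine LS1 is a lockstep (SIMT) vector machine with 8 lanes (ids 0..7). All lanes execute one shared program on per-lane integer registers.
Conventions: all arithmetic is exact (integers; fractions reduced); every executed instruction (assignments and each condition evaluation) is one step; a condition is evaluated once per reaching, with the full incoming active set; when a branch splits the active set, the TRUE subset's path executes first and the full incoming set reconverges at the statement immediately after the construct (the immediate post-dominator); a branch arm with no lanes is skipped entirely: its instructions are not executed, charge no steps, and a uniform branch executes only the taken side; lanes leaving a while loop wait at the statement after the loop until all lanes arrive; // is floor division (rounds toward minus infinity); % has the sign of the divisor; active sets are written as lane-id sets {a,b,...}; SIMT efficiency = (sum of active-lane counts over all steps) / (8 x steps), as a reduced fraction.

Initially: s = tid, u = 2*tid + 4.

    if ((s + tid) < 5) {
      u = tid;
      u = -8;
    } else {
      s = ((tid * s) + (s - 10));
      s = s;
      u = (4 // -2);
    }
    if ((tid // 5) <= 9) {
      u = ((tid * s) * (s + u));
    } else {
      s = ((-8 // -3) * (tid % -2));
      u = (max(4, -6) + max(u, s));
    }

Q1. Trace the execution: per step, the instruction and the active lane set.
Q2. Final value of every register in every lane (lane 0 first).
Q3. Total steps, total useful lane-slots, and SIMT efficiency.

step 0: eval ((s + tid) < 5)         {0,1,2,3,4,5,6,7}
step 1: u <- tid                     {0,1,2}
step 2: u <- -8                      {0,1,2}
step 3: s <- ((tid * s) + (s - 10))  {3,4,5,6,7}
step 4: s <- s                       {3,4,5,6,7}
step 5: u <- (4 // -2)               {3,4,5,6,7}
step 6: eval ((tid // 5) <= 9)       {0,1,2,3,4,5,6,7}
step 7: u <- ((tid * s) * (s + u))   {0,1,2,3,4,5,6,7}

Answer: 8 steps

s: 0,1,2,2,10,20,32,46
u: 0,-7,-24,0,320,1800,5760,14168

steps = 8; useful = 45; efficiency = 45/64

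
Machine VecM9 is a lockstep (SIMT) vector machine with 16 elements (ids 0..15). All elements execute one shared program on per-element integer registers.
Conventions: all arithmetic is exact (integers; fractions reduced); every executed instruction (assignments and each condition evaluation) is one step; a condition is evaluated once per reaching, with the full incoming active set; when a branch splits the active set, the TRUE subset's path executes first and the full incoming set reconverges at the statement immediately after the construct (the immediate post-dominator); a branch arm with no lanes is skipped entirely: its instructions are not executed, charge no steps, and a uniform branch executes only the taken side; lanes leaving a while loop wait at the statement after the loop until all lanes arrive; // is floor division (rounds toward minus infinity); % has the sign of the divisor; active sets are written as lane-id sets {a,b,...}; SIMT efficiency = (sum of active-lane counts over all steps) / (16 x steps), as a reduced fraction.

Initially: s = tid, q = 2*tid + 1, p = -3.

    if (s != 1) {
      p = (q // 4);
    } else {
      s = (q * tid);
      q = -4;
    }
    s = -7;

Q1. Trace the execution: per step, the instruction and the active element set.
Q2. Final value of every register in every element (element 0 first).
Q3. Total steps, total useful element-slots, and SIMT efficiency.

step 0: eval (s != 1)                {0,1,2,3,4,5,6,7,8,9,10,11,12,13,14,15}
step 1: p <- (q // 4)                {0,2,3,4,5,6,7,8,9,10,11,12,13,14,15}
step 2: s <- (q * tid)               {1}
step 3: q <- -4                      {1}
step 4: s <- -7                      {0,1,2,3,4,5,6,7,8,9,10,11,12,13,14,15}

Answer: 5 steps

s: -7,-7,-7,-7,-7,-7,-7,-7,-7,-7,-7,-7,-7,-7,-7,-7
q: 1,-4,5,7,9,11,13,15,17,19,21,23,25,27,29,31
p: 0,-3,1,1,2,2,3,3,4,4,5,5,6,6,7,7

steps = 5; useful = 49; efficiency = 49/80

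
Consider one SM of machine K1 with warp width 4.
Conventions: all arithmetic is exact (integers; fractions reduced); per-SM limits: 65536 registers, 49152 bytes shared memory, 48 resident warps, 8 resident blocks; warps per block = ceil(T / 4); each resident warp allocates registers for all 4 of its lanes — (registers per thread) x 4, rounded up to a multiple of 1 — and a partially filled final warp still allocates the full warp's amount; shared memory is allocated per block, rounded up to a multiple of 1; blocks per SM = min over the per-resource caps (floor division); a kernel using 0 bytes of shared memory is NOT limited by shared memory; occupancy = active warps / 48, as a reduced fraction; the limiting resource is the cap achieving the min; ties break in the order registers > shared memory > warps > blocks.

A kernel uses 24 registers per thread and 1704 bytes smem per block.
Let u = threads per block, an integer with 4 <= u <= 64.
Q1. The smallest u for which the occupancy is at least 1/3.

Answer: u = 5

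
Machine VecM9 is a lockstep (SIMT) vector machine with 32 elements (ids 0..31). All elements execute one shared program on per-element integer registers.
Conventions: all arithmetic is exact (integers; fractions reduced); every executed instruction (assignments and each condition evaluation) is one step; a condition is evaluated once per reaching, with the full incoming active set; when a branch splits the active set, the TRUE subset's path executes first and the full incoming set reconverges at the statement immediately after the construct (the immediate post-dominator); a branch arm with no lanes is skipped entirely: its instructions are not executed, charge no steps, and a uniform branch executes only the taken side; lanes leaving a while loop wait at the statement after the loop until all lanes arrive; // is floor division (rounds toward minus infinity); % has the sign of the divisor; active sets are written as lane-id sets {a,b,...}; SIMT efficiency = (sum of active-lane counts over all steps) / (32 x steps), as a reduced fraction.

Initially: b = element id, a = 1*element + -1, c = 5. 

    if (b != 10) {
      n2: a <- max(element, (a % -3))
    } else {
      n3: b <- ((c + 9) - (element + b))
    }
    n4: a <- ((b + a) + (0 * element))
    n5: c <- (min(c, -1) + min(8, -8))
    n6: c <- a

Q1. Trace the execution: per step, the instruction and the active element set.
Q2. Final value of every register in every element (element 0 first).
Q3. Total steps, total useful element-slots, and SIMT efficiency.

step 0: eval (b != 10)               {0,1,2,3,4,5,6,7,8,9,10,11,12,13,14,15,16,17,18,19,20,21,22,23,24,25,26,27,28,29,30,31}
step 1: a <- max(element, (a % -3))  {0,1,2,3,4,5,6,7,8,9,11,12,13,14,15,16,17,18,19,20,21,22,23,24,25,26,27,28,29,30,31}
step 2: b <- ((c + 9) - (element + b)) {10}
step 3: a <- ((b + a) + (0 * element)) {0,1,2,3,4,5,6,7,8,9,10,11,12,13,14,15,16,17,18,19,20,21,22,23,24,25,26,27,28,29,30,31}
step 4: c <- (min(c, -1) + min(8, -8)) {0,1,2,3,4,5,6,7,8,9,10,11,12,13,14,15,16,17,18,19,20,21,22,23,24,25,26,27,28,29,30,31}
step 5: c <- a                       {0,1,2,3,4,5,6,7,8,9,10,11,12,13,14,15,16,17,18,19,20,21,22,23,24,25,26,27,28,29,30,31}

Answer: 6 steps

b: 0,1,2,3,4,5,6,7,8,9,-6,11,12,13,14,15,16,17,18,19,20,21,22,23,24,25,26,27,28,29,30,31
a: 0,2,4,6,8,10,12,14,16,18,3,22,24,26,28,30,32,34,36,38,40,42,44,46,48,50,52,54,56,58,60,62
c: 0,2,4,6,8,10,12,14,16,18,3,22,24,26,28,30,32,34,36,38,40,42,44,46,48,50,52,54,56,58,60,62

steps = 6; useful = 160; efficiency = 160/192 = 5/6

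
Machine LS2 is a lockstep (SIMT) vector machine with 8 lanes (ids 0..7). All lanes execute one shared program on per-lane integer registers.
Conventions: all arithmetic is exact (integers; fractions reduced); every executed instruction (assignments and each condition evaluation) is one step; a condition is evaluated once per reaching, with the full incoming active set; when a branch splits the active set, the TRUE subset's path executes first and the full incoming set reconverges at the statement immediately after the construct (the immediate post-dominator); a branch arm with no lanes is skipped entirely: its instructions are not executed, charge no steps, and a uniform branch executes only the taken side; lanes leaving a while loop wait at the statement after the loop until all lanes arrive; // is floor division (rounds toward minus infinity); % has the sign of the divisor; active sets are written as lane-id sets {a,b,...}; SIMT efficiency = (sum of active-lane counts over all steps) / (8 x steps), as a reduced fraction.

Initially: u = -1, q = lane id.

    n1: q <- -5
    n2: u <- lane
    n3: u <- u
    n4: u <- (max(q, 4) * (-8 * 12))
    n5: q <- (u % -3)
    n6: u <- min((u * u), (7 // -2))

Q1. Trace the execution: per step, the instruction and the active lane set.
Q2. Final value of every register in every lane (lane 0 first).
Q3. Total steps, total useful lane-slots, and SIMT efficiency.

step 0: q <- -5                      {0,1,2,3,4,5,6,7}
step 1: u <- lane                    {0,1,2,3,4,5,6,7}
step 2: u <- u                       {0,1,2,3,4,5,6,7}
step 3: u <- (max(q, 4) * (-8 * 12)) {0,1,2,3,4,5,6,7}
step 4: q <- (u % -3)                {0,1,2,3,4,5,6,7}
step 5: u <- min((u * u), (7 // -2)) {0,1,2,3,4,5,6,7}

Answer: 6 steps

u: -4,-4,-4,-4,-4,-4,-4,-4
q: 0,0,0,0,0,0,0,0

steps = 6; useful = 48; efficiency = 48/48 = 1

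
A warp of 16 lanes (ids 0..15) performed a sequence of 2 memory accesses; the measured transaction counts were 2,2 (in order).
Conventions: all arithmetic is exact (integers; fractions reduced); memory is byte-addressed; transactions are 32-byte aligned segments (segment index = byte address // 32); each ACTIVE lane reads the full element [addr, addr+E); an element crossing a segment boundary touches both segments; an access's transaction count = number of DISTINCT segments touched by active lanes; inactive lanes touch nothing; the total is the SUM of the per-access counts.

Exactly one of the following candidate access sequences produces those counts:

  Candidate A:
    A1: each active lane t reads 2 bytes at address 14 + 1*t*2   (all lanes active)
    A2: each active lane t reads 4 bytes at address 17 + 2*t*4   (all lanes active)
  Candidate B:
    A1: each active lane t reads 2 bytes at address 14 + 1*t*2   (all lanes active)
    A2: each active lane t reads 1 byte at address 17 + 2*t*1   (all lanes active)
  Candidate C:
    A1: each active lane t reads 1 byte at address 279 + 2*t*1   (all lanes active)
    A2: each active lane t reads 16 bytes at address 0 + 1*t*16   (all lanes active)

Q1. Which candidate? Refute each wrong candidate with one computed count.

A: A2 gives 5 transactions, not 2
C: A2 gives 8 transactions, not 2
B: all counts match (2,2)

Answer: B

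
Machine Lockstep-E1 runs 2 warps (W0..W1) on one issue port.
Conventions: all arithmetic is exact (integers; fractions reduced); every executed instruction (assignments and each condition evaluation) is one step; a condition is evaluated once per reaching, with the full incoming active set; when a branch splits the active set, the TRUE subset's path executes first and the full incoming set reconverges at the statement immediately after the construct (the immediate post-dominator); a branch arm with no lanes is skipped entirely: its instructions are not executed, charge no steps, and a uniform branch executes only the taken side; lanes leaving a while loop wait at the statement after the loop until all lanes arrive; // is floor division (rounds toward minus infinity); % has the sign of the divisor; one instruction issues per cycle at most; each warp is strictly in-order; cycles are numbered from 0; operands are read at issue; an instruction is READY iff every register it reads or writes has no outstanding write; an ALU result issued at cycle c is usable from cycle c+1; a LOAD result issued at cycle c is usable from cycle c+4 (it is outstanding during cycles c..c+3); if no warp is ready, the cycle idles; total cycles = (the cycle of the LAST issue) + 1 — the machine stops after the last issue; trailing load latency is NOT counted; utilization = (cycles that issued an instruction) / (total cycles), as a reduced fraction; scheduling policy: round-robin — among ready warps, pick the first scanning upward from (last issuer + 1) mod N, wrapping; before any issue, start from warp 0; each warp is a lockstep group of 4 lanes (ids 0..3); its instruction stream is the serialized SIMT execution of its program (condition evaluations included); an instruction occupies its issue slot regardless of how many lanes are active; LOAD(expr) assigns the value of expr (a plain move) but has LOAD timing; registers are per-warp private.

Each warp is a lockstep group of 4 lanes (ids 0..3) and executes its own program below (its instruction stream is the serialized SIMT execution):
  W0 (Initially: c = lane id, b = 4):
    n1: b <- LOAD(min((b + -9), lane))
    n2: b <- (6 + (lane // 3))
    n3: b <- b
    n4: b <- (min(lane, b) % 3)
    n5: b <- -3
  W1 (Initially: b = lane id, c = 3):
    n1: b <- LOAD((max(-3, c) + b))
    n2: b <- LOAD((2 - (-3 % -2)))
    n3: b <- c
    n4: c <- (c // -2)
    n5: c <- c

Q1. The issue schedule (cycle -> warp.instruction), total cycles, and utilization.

cycle 0: W0.I0
cycle 1: W1.I0
cycle 2: idle
cycle 3: idle
cycle 4: W0.I1
cycle 5: W1.I1
cycle 6: W0.I2
cycle 7: W0.I3
cycle 8: W0.I4
cycle 9: W1.I2
cycle 10: W1.I3
cycle 11: W1.I4

Answer: 12 cycles, utilization 5/6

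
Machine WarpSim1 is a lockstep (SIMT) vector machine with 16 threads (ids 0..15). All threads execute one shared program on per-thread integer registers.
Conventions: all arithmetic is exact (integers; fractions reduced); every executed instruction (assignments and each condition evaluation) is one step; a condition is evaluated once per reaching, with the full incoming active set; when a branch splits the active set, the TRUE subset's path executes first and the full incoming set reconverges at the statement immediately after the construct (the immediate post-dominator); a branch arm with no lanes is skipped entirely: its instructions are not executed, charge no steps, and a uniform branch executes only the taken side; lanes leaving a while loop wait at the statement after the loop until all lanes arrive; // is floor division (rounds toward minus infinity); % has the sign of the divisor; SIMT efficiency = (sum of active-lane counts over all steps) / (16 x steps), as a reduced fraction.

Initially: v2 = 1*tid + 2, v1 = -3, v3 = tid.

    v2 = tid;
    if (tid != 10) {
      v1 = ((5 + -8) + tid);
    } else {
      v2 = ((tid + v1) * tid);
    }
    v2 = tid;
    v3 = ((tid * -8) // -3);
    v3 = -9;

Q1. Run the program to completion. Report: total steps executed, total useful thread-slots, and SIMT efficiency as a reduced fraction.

Answer: 7 steps, 96 useful, 6/7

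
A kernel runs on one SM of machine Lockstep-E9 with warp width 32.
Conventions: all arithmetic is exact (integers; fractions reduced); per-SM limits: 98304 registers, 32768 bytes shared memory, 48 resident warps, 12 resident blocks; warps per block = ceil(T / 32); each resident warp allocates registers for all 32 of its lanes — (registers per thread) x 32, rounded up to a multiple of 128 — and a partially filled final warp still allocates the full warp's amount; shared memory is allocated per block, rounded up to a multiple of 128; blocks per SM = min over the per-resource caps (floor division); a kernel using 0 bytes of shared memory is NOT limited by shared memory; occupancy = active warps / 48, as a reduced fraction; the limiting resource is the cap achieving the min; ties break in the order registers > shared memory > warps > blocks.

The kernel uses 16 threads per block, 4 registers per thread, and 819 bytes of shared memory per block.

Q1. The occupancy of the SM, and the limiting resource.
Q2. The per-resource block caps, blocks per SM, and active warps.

Answer: occupancy 1/4, limited by blocks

registers: 768 blocks
shared memory: 36 blocks
warps: 48 blocks
blocks: 12 blocks

Answer: 12 blocks, 12 active warps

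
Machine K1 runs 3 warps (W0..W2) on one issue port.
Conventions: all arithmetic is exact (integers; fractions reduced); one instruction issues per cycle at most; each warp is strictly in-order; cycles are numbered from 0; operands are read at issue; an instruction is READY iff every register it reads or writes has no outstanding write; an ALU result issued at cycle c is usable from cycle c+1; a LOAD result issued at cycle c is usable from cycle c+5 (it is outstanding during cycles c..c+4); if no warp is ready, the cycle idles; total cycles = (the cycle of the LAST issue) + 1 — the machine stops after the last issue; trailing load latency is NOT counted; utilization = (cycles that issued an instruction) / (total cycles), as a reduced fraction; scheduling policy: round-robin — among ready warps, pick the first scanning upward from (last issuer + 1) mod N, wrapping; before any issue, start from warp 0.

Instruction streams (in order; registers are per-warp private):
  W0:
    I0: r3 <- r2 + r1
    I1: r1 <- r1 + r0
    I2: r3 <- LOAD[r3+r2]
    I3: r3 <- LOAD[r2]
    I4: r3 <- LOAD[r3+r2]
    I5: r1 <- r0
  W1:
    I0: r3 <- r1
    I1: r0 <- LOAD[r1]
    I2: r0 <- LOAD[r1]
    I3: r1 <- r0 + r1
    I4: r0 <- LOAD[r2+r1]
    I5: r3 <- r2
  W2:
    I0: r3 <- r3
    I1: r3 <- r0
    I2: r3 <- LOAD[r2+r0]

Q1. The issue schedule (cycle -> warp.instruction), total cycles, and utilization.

cycle 0: W0.I0
cycle 1: W1.I0
cycle 2: W2.I0
cycle 3: W0.I1
cycle 4: W1.I1
cycle 5: W2.I1
cycle 6: W0.I2
cycle 7: W2.I2
cycle 8: idle
cycle 9: W1.I2
cycle 10: idle
cycle 11: W0.I3
cycle 12: idle
cycle 13: idle
cycle 14: W1.I3
cycle 15: W1.I4
cycle 16: W0.I4
cycle 17: W1.I5
cycle 18: W0.I5

Answer: 19 cycles, utilization 15/19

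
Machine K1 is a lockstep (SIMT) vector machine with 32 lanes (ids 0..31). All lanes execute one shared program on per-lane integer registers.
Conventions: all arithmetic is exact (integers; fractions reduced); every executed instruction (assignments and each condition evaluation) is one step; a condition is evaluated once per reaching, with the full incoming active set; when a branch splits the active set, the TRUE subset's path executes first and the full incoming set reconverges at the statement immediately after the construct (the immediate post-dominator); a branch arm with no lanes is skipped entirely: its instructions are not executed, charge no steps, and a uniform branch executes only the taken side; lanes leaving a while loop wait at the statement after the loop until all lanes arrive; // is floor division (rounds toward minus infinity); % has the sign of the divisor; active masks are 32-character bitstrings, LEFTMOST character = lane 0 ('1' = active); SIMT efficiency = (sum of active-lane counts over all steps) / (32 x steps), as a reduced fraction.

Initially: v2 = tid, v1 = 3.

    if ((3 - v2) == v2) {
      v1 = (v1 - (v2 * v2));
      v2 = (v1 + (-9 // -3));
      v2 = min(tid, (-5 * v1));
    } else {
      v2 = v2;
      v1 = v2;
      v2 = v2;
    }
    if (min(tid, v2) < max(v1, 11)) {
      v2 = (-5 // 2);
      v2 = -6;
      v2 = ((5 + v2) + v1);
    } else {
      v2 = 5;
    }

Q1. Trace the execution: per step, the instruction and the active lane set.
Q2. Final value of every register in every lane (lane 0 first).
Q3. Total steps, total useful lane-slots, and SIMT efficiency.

step 0: eval ((3 - v2) == v2)        11111111111111111111111111111111
step 1: v2 <- v2                     11111111111111111111111111111111
step 2: v1 <- v2                     11111111111111111111111111111111
step 3: v2 <- v2                     11111111111111111111111111111111
step 4: eval (min(tid, v2) < max(v1, 11)) 11111111111111111111111111111111
step 5: v2 <- (-5 // 2)              11111111111000000000000000000000
step 6: v2 <- -6                     11111111111000000000000000000000
step 7: v2 <- ((5 + v2) + v1)        11111111111000000000000000000000
step 8: v2 <- 5                      00000000000111111111111111111111

Answer: 9 steps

v2: -1,0,1,2,3,4,5,6,7,8,9,5,5,5,5,5,5,5,5,5,5,5,5,5,5,5,5,5,5,5,5,5
v1: 0,1,2,3,4,5,6,7,8,9,10,11,12,13,14,15,16,17,18,19,20,21,22,23,24,25,26,27,28,29,30,31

steps = 9; useful = 214; efficiency = 214/288 = 107/144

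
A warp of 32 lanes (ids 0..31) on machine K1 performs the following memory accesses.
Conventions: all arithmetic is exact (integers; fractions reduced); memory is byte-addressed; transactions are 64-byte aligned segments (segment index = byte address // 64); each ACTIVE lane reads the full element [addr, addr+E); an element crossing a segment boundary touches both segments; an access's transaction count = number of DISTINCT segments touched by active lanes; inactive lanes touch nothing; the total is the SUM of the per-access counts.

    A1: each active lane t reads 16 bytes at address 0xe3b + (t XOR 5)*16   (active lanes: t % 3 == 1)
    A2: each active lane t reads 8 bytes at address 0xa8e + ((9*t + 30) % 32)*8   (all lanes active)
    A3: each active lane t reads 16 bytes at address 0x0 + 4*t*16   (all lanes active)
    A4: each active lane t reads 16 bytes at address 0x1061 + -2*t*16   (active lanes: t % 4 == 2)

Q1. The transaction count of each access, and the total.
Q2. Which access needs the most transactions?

A1: 8 transactions
A2: 5 transactions
A3: 32 transactions
A4: 8 transactions

Answer: 8,5,32,8; total 53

Answer: A3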